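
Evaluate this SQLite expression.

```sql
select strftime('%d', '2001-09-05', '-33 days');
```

First apply '-33 days': 2001-09-05 → 2001-08-03.
`%d` extracts the 2-digit day of month: 03.

03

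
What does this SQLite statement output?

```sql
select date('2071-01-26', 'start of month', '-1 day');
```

2070-12-31

`start of month` rewinds 2071-01-26 to 2071-01-01.
Going back 1 day from 2071-01-01 reaches 2070-12-31 (last day of December, 31 days).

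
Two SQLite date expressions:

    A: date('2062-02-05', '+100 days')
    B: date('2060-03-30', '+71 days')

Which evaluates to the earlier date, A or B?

A = 2062-05-16.
B = 2060-06-09.
B is earlier.

B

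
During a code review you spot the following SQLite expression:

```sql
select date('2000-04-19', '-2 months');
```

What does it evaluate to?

Adding -2 months to 2000-04-19 gives 2000-02-19.

2000-02-19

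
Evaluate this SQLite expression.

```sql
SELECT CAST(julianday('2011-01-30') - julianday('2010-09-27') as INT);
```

125

3 days remain in September 2010 after the 27th (30 − 27).
October 2010: 31 days.
November 2010: 30 days.
December 2010: 31 days.
Then 30 days into January 2011.
Total: 3 + 31 + 30 + 31 + 30 = 125.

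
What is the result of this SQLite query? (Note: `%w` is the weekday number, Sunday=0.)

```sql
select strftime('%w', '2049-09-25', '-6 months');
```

First apply '-6 months': 2049-09-25 → 2049-03-25.
2049-03-25 is a Thursday; with Sunday=0 that is 4.

4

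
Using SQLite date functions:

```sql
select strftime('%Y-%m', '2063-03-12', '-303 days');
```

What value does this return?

2062-05

First apply '-303 days': 2063-03-12 → 2062-05-13.
`%Y-%m` extracts the year-month: 2062-05.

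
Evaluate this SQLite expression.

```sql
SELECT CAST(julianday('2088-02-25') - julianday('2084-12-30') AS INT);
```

1 day remains in December 2084 after the 30th (31 − 30).
Full months from January 2085 through January 2088 contribute their day counts.
Then 25 days into February 2088.
Total: 1 + 31 + 28 + 31 + 30 + 31 + 30 + 31 + 31 + 30 + 31 + 30 + 31 + 31 + 28 + 31 + 30 + 31 + 30 + 31 + 31 + 30 + 31 + 30 + 31 + 31 + 28 + 31 + 30 + 31 + 30 + 31 + 31 + 30 + 31 + 30 + 31 + 31 + 25 = 1152.

1152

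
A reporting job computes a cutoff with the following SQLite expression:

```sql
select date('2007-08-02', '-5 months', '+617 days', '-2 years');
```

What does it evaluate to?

2006-11-08

Adding -5 months to 2007-08-02 gives 2007-03-02.
Applying '+617 days' to 2007-03-02: counting 617 days forward gives 2008-11-08.
Adding -2 years to 2008-11-08 gives 2006-11-08.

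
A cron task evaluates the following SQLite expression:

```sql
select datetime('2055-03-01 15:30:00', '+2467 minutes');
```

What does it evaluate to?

2467 minutes = 41h 7m; +2467 minutes from 2055-03-01 15:30:00 is 2055-03-03 08:37:00 (crosses midnight).

2055-03-03 08:37:00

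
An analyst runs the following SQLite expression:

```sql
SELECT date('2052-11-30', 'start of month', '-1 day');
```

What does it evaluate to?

2052-10-31

`start of month` rewinds 2052-11-30 to 2052-11-01.
Going back 1 day from 2052-11-01 reaches 2052-10-31 (last day of October, 31 days).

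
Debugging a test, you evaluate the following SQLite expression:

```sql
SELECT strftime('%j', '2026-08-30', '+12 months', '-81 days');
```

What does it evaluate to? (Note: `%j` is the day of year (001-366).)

161

First apply '+12 months', '-81 days': 2026-08-30 → 2027-06-10.
Day-of-year for 2027-06-10: days since 2027-01-01 inclusive = 161, zero-padded to 161.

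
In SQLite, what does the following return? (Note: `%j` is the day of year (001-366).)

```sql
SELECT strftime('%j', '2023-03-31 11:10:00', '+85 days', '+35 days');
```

210

First apply '+85 days', '+35 days': 2023-03-31 11:10:00 → 2023-07-29 11:10:00.
Day-of-year for 2023-07-29: days since 2023-01-01 inclusive = 210, zero-padded to 210.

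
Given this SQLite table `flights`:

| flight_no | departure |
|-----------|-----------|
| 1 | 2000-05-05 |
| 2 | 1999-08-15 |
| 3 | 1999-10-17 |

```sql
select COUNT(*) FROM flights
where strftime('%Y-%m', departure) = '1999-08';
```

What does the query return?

Rows with year-month 1999-08: 1999-08-15 → 1.

1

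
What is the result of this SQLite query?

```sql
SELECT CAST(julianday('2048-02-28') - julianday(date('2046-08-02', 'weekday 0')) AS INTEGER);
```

`weekday 0` advances to the next Sunday; 2046-08-02 is a Thursday, so it moves forward to 2046-08-05.
26 days remain in August 2046 after the 5th (31 − 5).
Full months from September 2046 through January 2048 contribute their day counts.
Then 28 days into February 2048.
Total: 26 + 30 + 31 + 30 + 31 + 31 + 28 + 31 + 30 + 31 + 30 + 31 + 31 + 30 + 31 + 30 + 31 + 31 + 28 = 572.

572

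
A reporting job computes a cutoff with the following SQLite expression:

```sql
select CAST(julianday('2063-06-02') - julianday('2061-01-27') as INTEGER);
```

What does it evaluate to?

856

4 days remain in January 2061 after the 27th (31 − 27).
Full months from February 2061 through May 2063 contribute their day counts.
Then 2 days into June 2063.
Total: 4 + 28 + 31 + 30 + 31 + 30 + 31 + 31 + 30 + 31 + 30 + 31 + 31 + 28 + 31 + 30 + 31 + 30 + 31 + 31 + 30 + 31 + 30 + 31 + 31 + 28 + 31 + 30 + 31 + 2 = 856.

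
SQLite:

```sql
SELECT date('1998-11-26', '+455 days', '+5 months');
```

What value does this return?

2000-07-24

Applying '+455 days' to 1998-11-26: counting 455 days forward gives 2000-02-24.
Adding +5 months to 2000-02-24 gives 2000-07-24.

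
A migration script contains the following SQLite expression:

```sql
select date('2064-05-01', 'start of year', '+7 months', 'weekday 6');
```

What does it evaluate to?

2064-08-02

`start of year` rewinds 2064-05-01 to 2064-01-01.
Adding +7 months to 2064-01-01 gives 2064-08-01.
`weekday 6` advances to the next Saturday; 2064-08-01 is a Friday, so it moves forward to 2064-08-02.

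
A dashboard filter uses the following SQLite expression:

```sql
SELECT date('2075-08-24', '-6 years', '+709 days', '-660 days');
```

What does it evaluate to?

2069-10-12

Adding -6 years to 2075-08-24 gives 2069-08-24.
Applying '+709 days' to 2069-08-24: counting 709 days forward gives 2071-08-03.
Applying '-660 days' to 2071-08-03: counting 660 days back gives 2069-10-12.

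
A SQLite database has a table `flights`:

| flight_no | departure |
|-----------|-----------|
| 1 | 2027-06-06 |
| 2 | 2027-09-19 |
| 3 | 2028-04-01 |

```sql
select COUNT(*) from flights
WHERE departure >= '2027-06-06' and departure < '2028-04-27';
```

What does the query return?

Rows in [2027-06-06, 2028-04-27): 2027-06-06, 2027-09-19, 2028-04-01 → 3 rows.

3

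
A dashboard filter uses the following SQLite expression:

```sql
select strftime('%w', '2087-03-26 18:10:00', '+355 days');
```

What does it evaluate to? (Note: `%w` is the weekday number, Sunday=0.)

First apply '+355 days': 2087-03-26 18:10:00 → 2088-03-15 18:10:00.
2088-03-15 is a Monday; with Sunday=0 that is 1.

1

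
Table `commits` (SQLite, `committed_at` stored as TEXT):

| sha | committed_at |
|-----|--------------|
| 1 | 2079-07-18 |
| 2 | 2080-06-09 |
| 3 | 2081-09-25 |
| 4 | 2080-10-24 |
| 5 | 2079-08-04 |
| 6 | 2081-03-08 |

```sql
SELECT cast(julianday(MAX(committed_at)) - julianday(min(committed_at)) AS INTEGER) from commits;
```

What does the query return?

800

MIN = 2079-07-18, MAX = 2081-09-25.
13 days remain in July 2079 after the 18th (31 − 18).
Full months from August 2079 through August 2081 contribute their day counts.
Then 25 days into September 2081.
Total: 13 + 31 + 30 + 31 + 30 + 31 + 31 + 29 + 31 + 30 + 31 + 30 + 31 + 31 + 30 + 31 + 30 + 31 + 31 + 28 + 31 + 30 + 31 + 30 + 31 + 31 + 25 = 800.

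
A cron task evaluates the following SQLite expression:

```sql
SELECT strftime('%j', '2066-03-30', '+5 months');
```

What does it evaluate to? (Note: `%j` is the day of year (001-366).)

First apply '+5 months': 2066-03-30 → 2066-08-30.
Day-of-year for 2066-08-30: days since 2066-01-01 inclusive = 242, zero-padded to 242.

242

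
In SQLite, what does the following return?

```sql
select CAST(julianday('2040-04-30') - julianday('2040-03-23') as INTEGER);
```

8 days remain in March 2040 after the 23rd (31 − 23).
Then 30 days into April 2040.
Total: 8 + 30 = 38.

38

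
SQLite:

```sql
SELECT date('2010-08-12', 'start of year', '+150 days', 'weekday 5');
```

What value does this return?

2010-06-04

`start of year` rewinds 2010-08-12 to 2010-01-01.
Applying '+150 days' to 2010-01-01: counting 150 days forward gives 2010-05-31.
`weekday 5` advances to the next Friday; 2010-05-31 is a Monday, so it moves forward to 2010-06-04.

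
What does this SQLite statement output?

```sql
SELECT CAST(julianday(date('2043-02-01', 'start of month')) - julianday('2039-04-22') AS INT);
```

`start of month` rewinds 2043-02-01 to 2043-02-01.
8 days remain in April 2039 after the 22nd (30 − 22).
Full months from May 2039 through January 2043 contribute their day counts.
Then 1 day into February 2043.
Total: 8 + 31 + 30 + 31 + 31 + 30 + 31 + 30 + 31 + 31 + 29 + 31 + 30 + 31 + 30 + 31 + 31 + 30 + 31 + 30 + 31 + 31 + 28 + 31 + 30 + 31 + 30 + 31 + 31 + 30 + 31 + 30 + 31 + 31 + 28 + 31 + 30 + 31 + 30 + 31 + 31 + 30 + 31 + 30 + 31 + 31 + 1 = 1381.

1381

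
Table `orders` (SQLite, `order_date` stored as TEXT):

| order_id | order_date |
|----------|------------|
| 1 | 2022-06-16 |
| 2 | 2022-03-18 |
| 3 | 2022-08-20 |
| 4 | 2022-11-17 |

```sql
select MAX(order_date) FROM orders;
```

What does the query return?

MAX over {2022-03-18, 2022-06-16, 2022-08-20, 2022-11-17}.

2022-11-17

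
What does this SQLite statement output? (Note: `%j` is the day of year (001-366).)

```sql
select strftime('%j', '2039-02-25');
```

056

Day-of-year for 2039-02-25: days since 2039-01-01 inclusive = 56, zero-padded to 056.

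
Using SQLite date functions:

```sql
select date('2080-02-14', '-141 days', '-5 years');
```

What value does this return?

2074-09-26

Applying '-141 days' to 2080-02-14: counting 141 days back gives 2079-09-26.
Adding -5 years to 2079-09-26 gives 2074-09-26.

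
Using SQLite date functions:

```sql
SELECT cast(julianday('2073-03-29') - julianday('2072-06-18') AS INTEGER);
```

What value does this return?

284

12 days remain in June 2072 after the 18th (30 − 18).
Full months from July 2072 through February 2073 contribute their day counts.
Then 29 days into March 2073.
Total: 12 + 31 + 31 + 30 + 31 + 30 + 31 + 31 + 28 + 29 = 284.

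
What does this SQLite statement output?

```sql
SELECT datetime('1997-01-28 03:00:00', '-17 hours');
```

-17 hours from 1997-01-28 03:00:00 is 1997-01-27 10:00:00 (crosses midnight).

1997-01-27 10:00:00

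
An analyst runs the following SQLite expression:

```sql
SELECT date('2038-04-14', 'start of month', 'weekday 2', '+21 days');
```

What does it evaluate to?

`start of month` rewinds 2038-04-14 to 2038-04-01.
`weekday 2` advances to the next Tuesday; 2038-04-01 is a Thursday, so it moves forward to 2038-04-06.
Advancing 21 more days within April lands on 2038-04-27.

2038-04-27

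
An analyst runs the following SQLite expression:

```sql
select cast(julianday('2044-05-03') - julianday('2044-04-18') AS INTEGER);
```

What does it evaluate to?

15

12 days remain in April 2044 after the 18th (30 − 18).
Then 3 days into May 2044.
Total: 12 + 3 = 15.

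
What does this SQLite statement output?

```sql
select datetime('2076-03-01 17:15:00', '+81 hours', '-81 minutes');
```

+81 hours from 2076-03-01 17:15:00 is 2076-03-05 02:15:00 (crosses midnight).
81 minutes = 1h 21m; -81 minutes from 2076-03-05 02:15:00 is 2076-03-05 00:54:00.

2076-03-05 00:54:00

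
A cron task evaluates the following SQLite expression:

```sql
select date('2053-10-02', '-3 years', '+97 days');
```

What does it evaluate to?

Adding -3 years to 2053-10-02 gives 2050-10-02.
Applying '+97 days' to 2050-10-02: counting 97 days forward gives 2051-01-07.

2051-01-07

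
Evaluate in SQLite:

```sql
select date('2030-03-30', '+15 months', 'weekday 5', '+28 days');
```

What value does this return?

Adding +15 months to 2030-03-30 gives 2031-06-30.
`weekday 5` advances to the next Friday; 2031-06-30 is a Monday, so it moves forward to 2031-07-04.
July 2031 has 31 days; 27 remain after the 4th, so 28 days reach 2031-08-01.

2031-08-01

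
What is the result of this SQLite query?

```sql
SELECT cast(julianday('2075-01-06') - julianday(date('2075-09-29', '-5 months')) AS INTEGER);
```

-113

Adding -5 months to 2075-09-29 gives 2075-04-29.
25 days remain in January 2075 after the 6th (31 − 6).
February 2075: 28 days.
March 2075: 31 days.
Then 29 days into April 2075.
Total: 25 + 28 + 31 + 29 = 113.
The subtraction is earlier − later, so the result is −113 → -113.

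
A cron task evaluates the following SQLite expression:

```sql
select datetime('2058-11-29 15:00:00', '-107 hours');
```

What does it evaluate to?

-107 hours from 2058-11-29 15:00:00 is 2058-11-25 04:00:00 (crosses midnight).

2058-11-25 04:00:00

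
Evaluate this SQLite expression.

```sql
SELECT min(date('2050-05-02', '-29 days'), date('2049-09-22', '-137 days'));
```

date('2050-05-02', '-29 days') → 2050-04-03.
date('2049-09-22', '-137 days') → 2049-05-08.
Earlier of the two is 2049-05-08.

2049-05-08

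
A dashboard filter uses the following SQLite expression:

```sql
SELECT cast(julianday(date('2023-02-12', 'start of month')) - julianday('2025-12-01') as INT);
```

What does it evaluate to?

-1034

`start of month` rewinds 2023-02-12 to 2023-02-01.
27 days remain in February 2023 after the 1st (28 − 1).
Full months from March 2023 through November 2025 contribute their day counts.
Then 1 day into December 2025.
Total: 27 + 31 + 30 + 31 + 30 + 31 + 31 + 30 + 31 + 30 + 31 + 31 + 29 + 31 + 30 + 31 + 30 + 31 + 31 + 30 + 31 + 30 + 31 + 31 + 28 + 31 + 30 + 31 + 30 + 31 + 31 + 30 + 31 + 30 + 1 = 1034.
The subtraction is earlier − later, so the result is −1034 → -1034.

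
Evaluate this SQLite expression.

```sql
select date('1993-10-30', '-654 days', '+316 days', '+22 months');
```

1994-09-26

Applying '-654 days' to 1993-10-30: counting 654 days back gives 1992-01-15.
Applying '+316 days' to 1992-01-15: counting 316 days forward gives 1992-11-26.
Adding +22 months to 1992-11-26 gives 1994-09-26.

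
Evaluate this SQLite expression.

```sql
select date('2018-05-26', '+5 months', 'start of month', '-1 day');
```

Adding +5 months to 2018-05-26 gives 2018-10-26.
`start of month` rewinds 2018-10-26 to 2018-10-01.
Going back 1 day from 2018-10-01 reaches 2018-09-30 (last day of September, 30 days).

2018-09-30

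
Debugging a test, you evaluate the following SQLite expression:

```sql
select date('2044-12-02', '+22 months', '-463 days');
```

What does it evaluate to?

Adding +22 months to 2044-12-02 gives 2046-10-02.
Applying '-463 days' to 2046-10-02: counting 463 days back gives 2045-06-26.

2045-06-26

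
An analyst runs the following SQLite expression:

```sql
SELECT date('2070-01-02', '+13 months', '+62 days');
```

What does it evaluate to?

2071-04-05

Adding +13 months to 2070-01-02 gives 2071-02-02.
Applying '+62 days' to 2071-02-02: counting 62 days forward gives 2071-04-05.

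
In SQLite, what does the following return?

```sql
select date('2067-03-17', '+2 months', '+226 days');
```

2067-12-29

Adding +2 months to 2067-03-17 gives 2067-05-17.
Applying '+226 days' to 2067-05-17: counting 226 days forward gives 2067-12-29.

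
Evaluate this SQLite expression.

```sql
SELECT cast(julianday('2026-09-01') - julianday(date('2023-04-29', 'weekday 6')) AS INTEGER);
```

1221

`weekday 6` advances to the next Saturday; 2023-04-29 is already a Saturday, so it stays at 2023-04-29.
1 day remains in April 2023 after the 29th (30 − 29).
Full months from May 2023 through August 2026 contribute their day counts.
Then 1 day into September 2026.
Total: 1 + 31 + 30 + 31 + 31 + 30 + 31 + 30 + 31 + 31 + 29 + 31 + 30 + 31 + 30 + 31 + 31 + 30 + 31 + 30 + 31 + 31 + 28 + 31 + 30 + 31 + 30 + 31 + 31 + 30 + 31 + 30 + 31 + 31 + 28 + 31 + 30 + 31 + 30 + 31 + 31 + 1 = 1221.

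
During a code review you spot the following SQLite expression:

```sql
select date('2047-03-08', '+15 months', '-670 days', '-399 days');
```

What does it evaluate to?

2045-07-05

Adding +15 months to 2047-03-08 gives 2048-06-08.
Applying '-670 days' to 2048-06-08: counting 670 days back gives 2046-08-08.
Applying '-399 days' to 2046-08-08: counting 399 days back gives 2045-07-05.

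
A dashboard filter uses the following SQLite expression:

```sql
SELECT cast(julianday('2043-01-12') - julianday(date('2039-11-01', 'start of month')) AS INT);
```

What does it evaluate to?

`start of month` rewinds 2039-11-01 to 2039-11-01.
29 days remain in November 2039 after the 1st (30 − 1).
Full months from December 2039 through December 2042 contribute their day counts.
Then 12 days into January 2043.
Total: 29 + 31 + 31 + 29 + 31 + 30 + 31 + 30 + 31 + 31 + 30 + 31 + 30 + 31 + 31 + 28 + 31 + 30 + 31 + 30 + 31 + 31 + 30 + 31 + 30 + 31 + 31 + 28 + 31 + 30 + 31 + 30 + 31 + 31 + 30 + 31 + 30 + 31 + 12 = 1168.

1168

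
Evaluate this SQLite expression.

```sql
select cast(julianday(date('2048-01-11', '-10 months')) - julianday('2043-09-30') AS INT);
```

1258

Adding -10 months to 2048-01-11 gives 2047-03-11.
0 days remain in September 2043 after the 30th (30 − 30).
Full months from October 2043 through February 2047 contribute their day counts.
Then 11 days into March 2047.
Total: 0 + 31 + 30 + 31 + 31 + 29 + 31 + 30 + 31 + 30 + 31 + 31 + 30 + 31 + 30 + 31 + 31 + 28 + 31 + 30 + 31 + 30 + 31 + 31 + 30 + 31 + 30 + 31 + 31 + 28 + 31 + 30 + 31 + 30 + 31 + 31 + 30 + 31 + 30 + 31 + 31 + 28 + 11 = 1258.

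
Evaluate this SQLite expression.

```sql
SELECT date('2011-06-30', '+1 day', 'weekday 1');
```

June 2011 has 30 days; 0 remain after the 30th, so 1 days reach 2011-07-01.
`weekday 1` advances to the next Monday; 2011-07-01 is a Friday, so it moves forward to 2011-07-04.

2011-07-04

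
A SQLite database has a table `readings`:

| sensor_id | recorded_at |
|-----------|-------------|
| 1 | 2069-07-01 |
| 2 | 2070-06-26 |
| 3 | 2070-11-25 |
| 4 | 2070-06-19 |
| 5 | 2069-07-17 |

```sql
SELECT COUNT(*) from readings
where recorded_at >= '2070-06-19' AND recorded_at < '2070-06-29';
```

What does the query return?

Rows in [2070-06-19, 2070-06-29): 2070-06-26, 2070-06-19 → 2 rows.

2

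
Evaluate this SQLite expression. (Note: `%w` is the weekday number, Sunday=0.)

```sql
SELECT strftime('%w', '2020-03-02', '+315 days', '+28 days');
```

1

First apply '+315 days', '+28 days': 2020-03-02 → 2021-02-08.
2021-02-08 is a Monday; with Sunday=0 that is 1.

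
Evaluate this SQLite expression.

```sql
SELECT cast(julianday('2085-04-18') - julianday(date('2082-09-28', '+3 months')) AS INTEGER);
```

Adding +3 months to 2082-09-28 gives 2082-12-28.
3 days remain in December 2082 after the 28th (31 − 28).
Full months from January 2083 through March 2085 contribute their day counts.
Then 18 days into April 2085.
Total: 3 + 31 + 28 + 31 + 30 + 31 + 30 + 31 + 31 + 30 + 31 + 30 + 31 + 31 + 29 + 31 + 30 + 31 + 30 + 31 + 31 + 30 + 31 + 30 + 31 + 31 + 28 + 31 + 18 = 842.

842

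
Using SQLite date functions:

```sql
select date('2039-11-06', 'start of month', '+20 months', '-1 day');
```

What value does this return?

2041-06-30

`start of month` rewinds 2039-11-06 to 2039-11-01.
Adding +20 months to 2039-11-01 gives 2041-07-01.
Going back 1 day from 2041-07-01 reaches 2041-06-30 (last day of June, 30 days).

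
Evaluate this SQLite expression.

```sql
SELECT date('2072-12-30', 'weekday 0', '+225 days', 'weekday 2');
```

2073-08-15

`weekday 0` advances to the next Sunday; 2072-12-30 is a Friday, so it moves forward to 2073-01-01.
Applying '+225 days' to 2073-01-01: counting 225 days forward gives 2073-08-14.
`weekday 2` advances to the next Tuesday; 2073-08-14 is a Monday, so it moves forward to 2073-08-15.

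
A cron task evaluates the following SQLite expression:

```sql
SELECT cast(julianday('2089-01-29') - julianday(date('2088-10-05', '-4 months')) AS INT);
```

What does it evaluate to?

238

Adding -4 months to 2088-10-05 gives 2088-06-05.
25 days remain in June 2088 after the 5th (30 − 5).
Full months from July 2088 through December 2088 contribute their day counts.
Then 29 days into January 2089.
Total: 25 + 31 + 31 + 30 + 31 + 30 + 31 + 29 = 238.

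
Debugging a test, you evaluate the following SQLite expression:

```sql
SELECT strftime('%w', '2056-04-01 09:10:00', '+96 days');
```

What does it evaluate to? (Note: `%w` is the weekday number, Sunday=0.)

4

First apply '+96 days': 2056-04-01 09:10:00 → 2056-07-06 09:10:00.
2056-07-06 is a Thursday; with Sunday=0 that is 4.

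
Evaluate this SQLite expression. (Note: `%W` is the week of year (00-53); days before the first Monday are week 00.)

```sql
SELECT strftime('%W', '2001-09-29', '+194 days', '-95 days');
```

First apply '+194 days', '-95 days': 2001-09-29 → 2002-01-06.
2002-01-06 is a Sunday. SQLite's %W counts Mondays since the year started; the result is 00.

00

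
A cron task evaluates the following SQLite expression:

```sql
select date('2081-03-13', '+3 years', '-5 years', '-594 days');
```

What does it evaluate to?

2077-07-27

Adding +3 years to 2081-03-13 gives 2084-03-13.
Adding -5 years to 2084-03-13 gives 2079-03-13.
Applying '-594 days' to 2079-03-13: counting 594 days back gives 2077-07-27.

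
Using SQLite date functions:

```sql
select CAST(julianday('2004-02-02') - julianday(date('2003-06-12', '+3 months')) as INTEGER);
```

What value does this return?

Adding +3 months to 2003-06-12 gives 2003-09-12.
18 days remain in September 2003 after the 12th (30 − 12).
October 2003: 31 days.
November 2003: 30 days.
December 2003: 31 days.
January 2004: 31 days.
Then 2 days into February 2004.
Total: 18 + 31 + 30 + 31 + 31 + 2 = 143.

143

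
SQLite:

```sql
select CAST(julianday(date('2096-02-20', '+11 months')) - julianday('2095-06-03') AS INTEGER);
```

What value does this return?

597

Adding +11 months to 2096-02-20 gives 2097-01-20.
27 days remain in June 2095 after the 3rd (30 − 3).
Full months from July 2095 through December 2096 contribute their day counts.
Then 20 days into January 2097.
Total: 27 + 31 + 31 + 30 + 31 + 30 + 31 + 31 + 29 + 31 + 30 + 31 + 30 + 31 + 31 + 30 + 31 + 30 + 31 + 20 = 597.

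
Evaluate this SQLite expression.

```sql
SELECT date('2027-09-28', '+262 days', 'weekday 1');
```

2028-06-19

Applying '+262 days' to 2027-09-28: counting 262 days forward gives 2028-06-16.
`weekday 1` advances to the next Monday; 2028-06-16 is a Friday, so it moves forward to 2028-06-19.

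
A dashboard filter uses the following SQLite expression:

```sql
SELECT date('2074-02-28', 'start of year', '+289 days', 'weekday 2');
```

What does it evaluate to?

2074-10-23

`start of year` rewinds 2074-02-28 to 2074-01-01.
Applying '+289 days' to 2074-01-01: counting 289 days forward gives 2074-10-17.
`weekday 2` advances to the next Tuesday; 2074-10-17 is a Wednesday, so it moves forward to 2074-10-23.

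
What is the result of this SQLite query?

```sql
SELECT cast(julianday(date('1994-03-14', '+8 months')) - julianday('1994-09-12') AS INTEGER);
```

63

Adding +8 months to 1994-03-14 gives 1994-11-14.
18 days remain in September 1994 after the 12th (30 − 12).
October 1994: 31 days.
Then 14 days into November 1994.
Total: 18 + 31 + 14 = 63.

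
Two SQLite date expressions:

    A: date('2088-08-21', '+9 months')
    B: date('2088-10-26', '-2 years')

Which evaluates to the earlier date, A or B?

B

A = 2089-05-21.
B = 2086-10-26.
B is earlier.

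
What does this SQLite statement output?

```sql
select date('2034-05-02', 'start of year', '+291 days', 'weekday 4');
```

2034-10-19

`start of year` rewinds 2034-05-02 to 2034-01-01.
Applying '+291 days' to 2034-01-01: counting 291 days forward gives 2034-10-19.
`weekday 4` advances to the next Thursday; 2034-10-19 is already a Thursday, so it stays at 2034-10-19.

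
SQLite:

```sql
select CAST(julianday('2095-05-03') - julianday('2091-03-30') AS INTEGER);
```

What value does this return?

1495

1 day remains in March 2091 after the 30th (31 − 30).
Full months from April 2091 through April 2095 contribute their day counts.
Then 3 days into May 2095.
Total: 1 + 30 + 31 + 30 + 31 + 31 + 30 + 31 + 30 + 31 + 31 + 29 + 31 + 30 + 31 + 30 + 31 + 31 + 30 + 31 + 30 + 31 + 31 + 28 + 31 + 30 + 31 + 30 + 31 + 31 + 30 + 31 + 30 + 31 + 31 + 28 + 31 + 30 + 31 + 30 + 31 + 31 + 30 + 31 + 30 + 31 + 31 + 28 + 31 + 30 + 3 = 1495.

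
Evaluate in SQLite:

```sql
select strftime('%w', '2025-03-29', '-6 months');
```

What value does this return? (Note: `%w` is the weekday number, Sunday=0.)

0

First apply '-6 months': 2025-03-29 → 2024-09-29.
2024-09-29 is a Sunday; with Sunday=0 that is 0.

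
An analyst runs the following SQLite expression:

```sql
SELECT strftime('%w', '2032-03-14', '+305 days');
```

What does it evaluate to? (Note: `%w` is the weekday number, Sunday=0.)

4

First apply '+305 days': 2032-03-14 → 2033-01-13.
2033-01-13 is a Thursday; with Sunday=0 that is 4.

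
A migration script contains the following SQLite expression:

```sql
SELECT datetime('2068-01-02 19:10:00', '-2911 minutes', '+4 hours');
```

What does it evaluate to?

2067-12-31 22:39:00

2911 minutes = 48h 31m; -2911 minutes from 2068-01-02 19:10:00 is 2067-12-31 18:39:00 (crosses midnight).
+4 hours from 2067-12-31 18:39:00 is 2067-12-31 22:39:00.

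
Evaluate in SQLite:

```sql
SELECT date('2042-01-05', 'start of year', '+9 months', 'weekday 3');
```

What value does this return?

2042-10-01

`start of year` rewinds 2042-01-05 to 2042-01-01.
Adding +9 months to 2042-01-01 gives 2042-10-01.
`weekday 3` advances to the next Wednesday; 2042-10-01 is already a Wednesday, so it stays at 2042-10-01.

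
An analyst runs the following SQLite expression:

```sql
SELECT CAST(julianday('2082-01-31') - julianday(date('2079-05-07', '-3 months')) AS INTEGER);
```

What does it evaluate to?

1089

Adding -3 months to 2079-05-07 gives 2079-02-07.
21 days remain in February 2079 after the 7th (28 − 7).
Full months from March 2079 through December 2081 contribute their day counts.
Then 31 days into January 2082.
Total: 21 + 31 + 30 + 31 + 30 + 31 + 31 + 30 + 31 + 30 + 31 + 31 + 29 + 31 + 30 + 31 + 30 + 31 + 31 + 30 + 31 + 30 + 31 + 31 + 28 + 31 + 30 + 31 + 30 + 31 + 31 + 30 + 31 + 30 + 31 + 31 = 1089.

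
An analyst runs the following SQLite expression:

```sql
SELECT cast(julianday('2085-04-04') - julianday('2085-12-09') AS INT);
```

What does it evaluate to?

-249

26 days remain in April 2085 after the 4th (30 − 4).
Full months from May 2085 through November 2085 contribute their day counts.
Then 9 days into December 2085.
Total: 26 + 31 + 30 + 31 + 31 + 30 + 31 + 30 + 9 = 249.
The subtraction is earlier − later, so the result is −249 → -249.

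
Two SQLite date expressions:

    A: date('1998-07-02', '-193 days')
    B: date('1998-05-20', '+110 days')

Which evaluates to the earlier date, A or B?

A = 1997-12-21.
B = 1998-09-07.
A is earlier.

A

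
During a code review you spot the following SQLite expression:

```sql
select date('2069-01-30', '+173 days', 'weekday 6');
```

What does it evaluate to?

2069-07-27

Applying '+173 days' to 2069-01-30: counting 173 days forward gives 2069-07-22.
`weekday 6` advances to the next Saturday; 2069-07-22 is a Monday, so it moves forward to 2069-07-27.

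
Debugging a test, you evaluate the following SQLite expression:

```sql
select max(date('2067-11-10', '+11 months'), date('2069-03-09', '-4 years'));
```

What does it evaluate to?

date('2067-11-10', '+11 months') → 2068-10-10.
date('2069-03-09', '-4 years') → 2065-03-09.
Later of the two is 2068-10-10.

2068-10-10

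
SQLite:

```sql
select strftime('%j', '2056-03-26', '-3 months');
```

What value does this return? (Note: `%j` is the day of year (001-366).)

First apply '-3 months': 2056-03-26 → 2055-12-26.
Day-of-year for 2055-12-26: days since 2055-01-01 inclusive = 360, zero-padded to 360.

360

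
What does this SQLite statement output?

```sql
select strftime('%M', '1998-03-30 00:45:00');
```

`%M` extracts the 2-digit minute: 45.

45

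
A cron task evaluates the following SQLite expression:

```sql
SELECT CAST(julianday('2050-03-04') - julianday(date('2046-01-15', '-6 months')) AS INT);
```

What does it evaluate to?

1693

Adding -6 months to 2046-01-15 gives 2045-07-15.
16 days remain in July 2045 after the 15th (31 − 15).
Full months from August 2045 through February 2050 contribute their day counts.
Then 4 days into March 2050.
Total: 16 + 31 + 30 + 31 + 30 + 31 + 31 + 28 + 31 + 30 + 31 + 30 + 31 + 31 + 30 + 31 + 30 + 31 + 31 + 28 + 31 + 30 + 31 + 30 + 31 + 31 + 30 + 31 + 30 + 31 + 31 + 29 + 31 + 30 + 31 + 30 + 31 + 31 + 30 + 31 + 30 + 31 + 31 + 28 + 31 + 30 + 31 + 30 + 31 + 31 + 30 + 31 + 30 + 31 + 31 + 28 + 4 = 1693.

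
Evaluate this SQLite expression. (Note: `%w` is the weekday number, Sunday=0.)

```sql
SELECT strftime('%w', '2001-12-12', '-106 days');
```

First apply '-106 days': 2001-12-12 → 2001-08-28.
2001-08-28 is a Tuesday; with Sunday=0 that is 2.

2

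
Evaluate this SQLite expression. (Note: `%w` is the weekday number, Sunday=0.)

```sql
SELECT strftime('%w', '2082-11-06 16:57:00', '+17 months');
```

4

First apply '+17 months': 2082-11-06 16:57:00 → 2084-04-06 16:57:00.
2084-04-06 is a Thursday; with Sunday=0 that is 4.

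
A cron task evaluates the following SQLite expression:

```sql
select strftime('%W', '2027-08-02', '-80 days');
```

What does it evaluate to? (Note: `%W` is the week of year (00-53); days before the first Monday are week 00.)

First apply '-80 days': 2027-08-02 → 2027-05-14.
2027-05-14 is a Friday. SQLite's %W counts Mondays since the year started; the result is 19.

19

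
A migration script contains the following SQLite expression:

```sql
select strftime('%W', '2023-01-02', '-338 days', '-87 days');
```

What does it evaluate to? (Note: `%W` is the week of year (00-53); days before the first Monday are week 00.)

First apply '-338 days', '-87 days': 2023-01-02 → 2021-11-03.
2021-11-03 is a Wednesday. SQLite's %W counts Mondays since the year started; the result is 44.

44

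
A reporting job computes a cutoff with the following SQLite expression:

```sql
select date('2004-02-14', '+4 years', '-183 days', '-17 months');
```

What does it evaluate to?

Adding +4 years to 2004-02-14 gives 2008-02-14.
Applying '-183 days' to 2008-02-14: counting 183 days back gives 2007-08-15.
Adding -17 months to 2007-08-15 gives 2006-03-15.

2006-03-15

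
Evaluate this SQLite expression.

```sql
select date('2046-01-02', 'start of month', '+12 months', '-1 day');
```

`start of month` rewinds 2046-01-02 to 2046-01-01.
Adding +12 months to 2046-01-01 gives 2047-01-01.
Going back 1 day from 2047-01-01 reaches 2046-12-31 (last day of December, 31 days).

2046-12-31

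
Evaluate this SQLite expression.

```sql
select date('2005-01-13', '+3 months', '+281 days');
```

Adding +3 months to 2005-01-13 gives 2005-04-13.
Applying '+281 days' to 2005-04-13: counting 281 days forward gives 2006-01-19.

2006-01-19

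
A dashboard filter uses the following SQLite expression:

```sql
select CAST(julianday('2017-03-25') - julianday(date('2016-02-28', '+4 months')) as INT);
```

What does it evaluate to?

Adding +4 months to 2016-02-28 gives 2016-06-28.
2 days remain in June 2016 after the 28th (30 − 28).
Full months from July 2016 through February 2017 contribute their day counts.
Then 25 days into March 2017.
Total: 2 + 31 + 31 + 30 + 31 + 30 + 31 + 31 + 28 + 25 = 270.

270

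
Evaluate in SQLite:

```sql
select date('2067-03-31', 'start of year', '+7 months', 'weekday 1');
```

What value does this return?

`start of year` rewinds 2067-03-31 to 2067-01-01.
Adding +7 months to 2067-01-01 gives 2067-08-01.
`weekday 1` advances to the next Monday; 2067-08-01 is already a Monday, so it stays at 2067-08-01.

2067-08-01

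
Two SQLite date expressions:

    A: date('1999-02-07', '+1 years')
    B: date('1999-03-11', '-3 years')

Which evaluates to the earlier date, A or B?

A = 2000-02-07.
B = 1996-03-11.
B is earlier.

B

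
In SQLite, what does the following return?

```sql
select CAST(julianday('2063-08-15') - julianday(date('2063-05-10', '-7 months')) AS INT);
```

309

Adding -7 months to 2063-05-10 gives 2062-10-10.
21 days remain in October 2062 after the 10th (31 − 10).
Full months from November 2062 through July 2063 contribute their day counts.
Then 15 days into August 2063.
Total: 21 + 30 + 31 + 31 + 28 + 31 + 30 + 31 + 30 + 31 + 15 = 309.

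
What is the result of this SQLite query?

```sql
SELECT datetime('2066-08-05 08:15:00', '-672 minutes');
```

2066-08-04 21:03:00

672 minutes = 11h 12m; -672 minutes from 2066-08-05 08:15:00 is 2066-08-04 21:03:00 (crosses midnight).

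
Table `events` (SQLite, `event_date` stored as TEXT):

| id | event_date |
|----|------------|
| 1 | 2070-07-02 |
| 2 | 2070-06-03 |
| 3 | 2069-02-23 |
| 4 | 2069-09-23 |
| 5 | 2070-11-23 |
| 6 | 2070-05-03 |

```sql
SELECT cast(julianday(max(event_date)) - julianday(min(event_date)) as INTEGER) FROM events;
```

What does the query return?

MIN = 2069-02-23, MAX = 2070-11-23.
5 days remain in February 2069 after the 23rd (28 − 23).
Full months from March 2069 through October 2070 contribute their day counts.
Then 23 days into November 2070.
Total: 5 + 31 + 30 + 31 + 30 + 31 + 31 + 30 + 31 + 30 + 31 + 31 + 28 + 31 + 30 + 31 + 30 + 31 + 31 + 30 + 31 + 23 = 638.

638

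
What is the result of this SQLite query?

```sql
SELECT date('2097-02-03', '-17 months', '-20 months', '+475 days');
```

Adding -17 months to 2097-02-03 gives 2095-09-03.
Adding -20 months to 2095-09-03 gives 2094-01-03.
Applying '+475 days' to 2094-01-03: counting 475 days forward gives 2095-04-23.

2095-04-23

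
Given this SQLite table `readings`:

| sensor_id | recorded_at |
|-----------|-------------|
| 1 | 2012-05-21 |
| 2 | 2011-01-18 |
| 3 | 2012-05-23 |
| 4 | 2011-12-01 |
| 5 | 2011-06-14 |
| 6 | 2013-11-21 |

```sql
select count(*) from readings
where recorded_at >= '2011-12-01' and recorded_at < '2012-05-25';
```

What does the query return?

3

Rows in [2011-12-01, 2012-05-25): 2012-05-21, 2012-05-23, 2011-12-01 → 3 rows.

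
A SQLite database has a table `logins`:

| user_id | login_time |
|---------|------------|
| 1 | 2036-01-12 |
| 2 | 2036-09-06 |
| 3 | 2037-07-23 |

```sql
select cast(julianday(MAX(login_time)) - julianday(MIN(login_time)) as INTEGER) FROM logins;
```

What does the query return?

558

MIN = 2036-01-12, MAX = 2037-07-23.
19 days remain in January 2036 after the 12th (31 − 12).
Full months from February 2036 through June 2037 contribute their day counts.
Then 23 days into July 2037.
Total: 19 + 29 + 31 + 30 + 31 + 30 + 31 + 31 + 30 + 31 + 30 + 31 + 31 + 28 + 31 + 30 + 31 + 30 + 23 = 558.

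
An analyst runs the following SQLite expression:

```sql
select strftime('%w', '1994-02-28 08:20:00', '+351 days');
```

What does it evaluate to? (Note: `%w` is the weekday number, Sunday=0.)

2

First apply '+351 days': 1994-02-28 08:20:00 → 1995-02-14 08:20:00.
1995-02-14 is a Tuesday; with Sunday=0 that is 2.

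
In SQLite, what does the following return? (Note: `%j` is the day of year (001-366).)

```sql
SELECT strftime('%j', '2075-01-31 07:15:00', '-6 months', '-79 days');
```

133

First apply '-6 months', '-79 days': 2075-01-31 07:15:00 → 2074-05-13 07:15:00.
Day-of-year for 2074-05-13: days since 2074-01-01 inclusive = 133, zero-padded to 133.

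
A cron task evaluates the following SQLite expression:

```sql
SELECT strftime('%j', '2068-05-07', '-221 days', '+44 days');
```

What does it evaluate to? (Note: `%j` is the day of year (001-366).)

316

First apply '-221 days', '+44 days': 2068-05-07 → 2067-11-12.
Day-of-year for 2067-11-12: days since 2067-01-01 inclusive = 316, zero-padded to 316.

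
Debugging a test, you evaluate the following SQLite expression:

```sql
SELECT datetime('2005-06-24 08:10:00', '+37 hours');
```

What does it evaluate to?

+37 hours from 2005-06-24 08:10:00 is 2005-06-25 21:10:00 (crosses midnight).

2005-06-25 21:10:00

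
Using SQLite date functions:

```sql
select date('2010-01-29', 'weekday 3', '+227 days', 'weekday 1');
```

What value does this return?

`weekday 3` advances to the next Wednesday; 2010-01-29 is a Friday, so it moves forward to 2010-02-03.
Applying '+227 days' to 2010-02-03: counting 227 days forward gives 2010-09-18.
`weekday 1` advances to the next Monday; 2010-09-18 is a Saturday, so it moves forward to 2010-09-20.

2010-09-20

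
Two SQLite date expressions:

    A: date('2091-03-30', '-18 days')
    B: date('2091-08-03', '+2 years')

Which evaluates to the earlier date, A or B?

A

A = 2091-03-12.
B = 2093-08-03.
A is earlier.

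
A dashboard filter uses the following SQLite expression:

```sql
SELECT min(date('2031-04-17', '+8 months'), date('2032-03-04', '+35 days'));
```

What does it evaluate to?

2031-12-17

date('2031-04-17', '+8 months') → 2031-12-17.
date('2032-03-04', '+35 days') → 2032-04-08.
Earlier of the two is 2031-12-17.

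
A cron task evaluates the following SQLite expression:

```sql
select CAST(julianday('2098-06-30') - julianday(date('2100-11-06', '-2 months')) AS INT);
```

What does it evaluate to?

Adding -2 months to 2100-11-06 gives 2100-09-06.
0 days remain in June 2098 after the 30th (30 − 30).
Full months from July 2098 through August 2100 contribute their day counts.
Then 6 days into September 2100.
Total: 0 + 31 + 31 + 30 + 31 + 30 + 31 + 31 + 28 + 31 + 30 + 31 + 30 + 31 + 31 + 30 + 31 + 30 + 31 + 31 + 28 + 31 + 30 + 31 + 30 + 31 + 31 + 6 = 798.
The subtraction is earlier − later, so the result is −798 → -798.

-798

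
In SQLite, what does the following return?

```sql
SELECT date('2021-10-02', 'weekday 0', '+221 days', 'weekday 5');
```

`weekday 0` advances to the next Sunday; 2021-10-02 is a Saturday, so it moves forward to 2021-10-03.
Applying '+221 days' to 2021-10-03: counting 221 days forward gives 2022-05-12.
`weekday 5` advances to the next Friday; 2022-05-12 is a Thursday, so it moves forward to 2022-05-13.

2022-05-13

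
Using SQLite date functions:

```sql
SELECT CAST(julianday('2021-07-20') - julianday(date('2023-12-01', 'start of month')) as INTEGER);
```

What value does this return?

-864

`start of month` rewinds 2023-12-01 to 2023-12-01.
11 days remain in July 2021 after the 20th (31 − 20).
Full months from August 2021 through November 2023 contribute their day counts.
Then 1 day into December 2023.
Total: 11 + 31 + 30 + 31 + 30 + 31 + 31 + 28 + 31 + 30 + 31 + 30 + 31 + 31 + 30 + 31 + 30 + 31 + 31 + 28 + 31 + 30 + 31 + 30 + 31 + 31 + 30 + 31 + 30 + 1 = 864.
The subtraction is earlier − later, so the result is −864 → -864.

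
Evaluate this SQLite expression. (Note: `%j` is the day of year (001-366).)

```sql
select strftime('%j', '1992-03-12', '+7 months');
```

First apply '+7 months': 1992-03-12 → 1992-10-12.
Day-of-year for 1992-10-12: days since 1992-01-01 inclusive = 286, zero-padded to 286.

286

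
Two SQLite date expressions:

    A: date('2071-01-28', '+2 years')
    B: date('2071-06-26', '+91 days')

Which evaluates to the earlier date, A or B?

A = 2073-01-28.
B = 2071-09-25.
B is earlier.

B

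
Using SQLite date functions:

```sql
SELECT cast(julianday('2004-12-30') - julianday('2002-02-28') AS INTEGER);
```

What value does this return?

0 days remain in February 2002 after the 28th (28 − 28).
Full months from March 2002 through November 2004 contribute their day counts.
Then 30 days into December 2004.
Total: 0 + 31 + 30 + 31 + 30 + 31 + 31 + 30 + 31 + 30 + 31 + 31 + 28 + 31 + 30 + 31 + 30 + 31 + 31 + 30 + 31 + 30 + 31 + 31 + 29 + 31 + 30 + 31 + 30 + 31 + 31 + 30 + 31 + 30 + 30 = 1036.

1036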